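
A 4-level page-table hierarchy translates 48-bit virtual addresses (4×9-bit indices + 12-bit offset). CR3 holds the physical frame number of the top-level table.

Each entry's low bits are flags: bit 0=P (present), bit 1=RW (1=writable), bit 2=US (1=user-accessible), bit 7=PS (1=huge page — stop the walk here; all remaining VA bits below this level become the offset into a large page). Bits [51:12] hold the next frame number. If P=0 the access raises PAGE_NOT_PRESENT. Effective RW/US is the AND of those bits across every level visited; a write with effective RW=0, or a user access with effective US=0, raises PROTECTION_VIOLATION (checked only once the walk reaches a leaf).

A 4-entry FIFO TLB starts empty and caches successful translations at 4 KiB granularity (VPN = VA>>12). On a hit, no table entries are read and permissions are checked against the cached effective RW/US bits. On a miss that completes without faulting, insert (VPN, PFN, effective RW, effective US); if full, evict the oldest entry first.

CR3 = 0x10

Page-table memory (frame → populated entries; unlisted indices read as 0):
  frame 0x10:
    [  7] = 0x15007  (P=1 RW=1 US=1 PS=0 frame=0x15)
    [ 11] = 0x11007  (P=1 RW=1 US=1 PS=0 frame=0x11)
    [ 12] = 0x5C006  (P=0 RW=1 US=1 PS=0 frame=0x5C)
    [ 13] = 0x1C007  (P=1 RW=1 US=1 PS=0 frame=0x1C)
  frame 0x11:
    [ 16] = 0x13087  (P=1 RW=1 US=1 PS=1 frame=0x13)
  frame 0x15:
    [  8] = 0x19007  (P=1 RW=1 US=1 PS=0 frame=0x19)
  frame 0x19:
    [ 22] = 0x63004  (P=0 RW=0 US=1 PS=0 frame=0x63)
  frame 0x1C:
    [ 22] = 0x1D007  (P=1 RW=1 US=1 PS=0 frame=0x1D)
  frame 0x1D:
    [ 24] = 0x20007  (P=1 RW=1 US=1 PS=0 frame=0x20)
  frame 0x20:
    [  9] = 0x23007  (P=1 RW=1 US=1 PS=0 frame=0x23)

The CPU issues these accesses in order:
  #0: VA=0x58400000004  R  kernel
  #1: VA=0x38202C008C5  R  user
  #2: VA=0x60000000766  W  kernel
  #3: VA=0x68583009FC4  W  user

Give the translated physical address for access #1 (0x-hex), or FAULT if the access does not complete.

Walk each access:
#0 VA=0x58400000004 (r,kernel):
  [0] read 0x10 idx=11: raw=0x11007 flags P=1 W=1 U=1 S=0
  [1] read 0x11 idx=16: raw=0x13087 flags P=1 W=1 U=1 S=1
  ✓ 0x13004 (huge @L1)  — 2 lookups
#1 VA=0x38202C008C5 (r,user):
  [0] read 0x10 idx=7: raw=0x15007 flags P=1 W=1 U=1 S=0
  [1] read 0x15 idx=8: raw=0x19007 flags P=1 W=1 U=1 S=0
  [2] read 0x19 idx=22: raw=0x63004 flags P=0 W=0 U=1 S=0
  → PAGE_NOT_PRESENT  (3 entries read)
#2 VA=0x60000000766 (w,kernel):
  [0] read 0x10 idx=12: raw=0x5C006 flags P=0 W=1 U=1 S=0
  → PAGE_NOT_PRESENT  (1 entries read)
#3 VA=0x68583009FC4 (w,user):
  [0] read 0x10 idx=13: raw=0x1C007 flags P=1 W=1 U=1 S=0
  [1] read 0x1C idx=22: raw=0x1D007 flags P=1 W=1 U=1 S=0
  [2] read 0x1D idx=24: raw=0x20007 flags P=1 W=1 U=1 S=0
  [3] read 0x20 idx=9: raw=0x23007 flags P=1 W=1 U=1 S=0
  ✓ 0x23FC4  — 4 lookups

Access #1 PA: FAULT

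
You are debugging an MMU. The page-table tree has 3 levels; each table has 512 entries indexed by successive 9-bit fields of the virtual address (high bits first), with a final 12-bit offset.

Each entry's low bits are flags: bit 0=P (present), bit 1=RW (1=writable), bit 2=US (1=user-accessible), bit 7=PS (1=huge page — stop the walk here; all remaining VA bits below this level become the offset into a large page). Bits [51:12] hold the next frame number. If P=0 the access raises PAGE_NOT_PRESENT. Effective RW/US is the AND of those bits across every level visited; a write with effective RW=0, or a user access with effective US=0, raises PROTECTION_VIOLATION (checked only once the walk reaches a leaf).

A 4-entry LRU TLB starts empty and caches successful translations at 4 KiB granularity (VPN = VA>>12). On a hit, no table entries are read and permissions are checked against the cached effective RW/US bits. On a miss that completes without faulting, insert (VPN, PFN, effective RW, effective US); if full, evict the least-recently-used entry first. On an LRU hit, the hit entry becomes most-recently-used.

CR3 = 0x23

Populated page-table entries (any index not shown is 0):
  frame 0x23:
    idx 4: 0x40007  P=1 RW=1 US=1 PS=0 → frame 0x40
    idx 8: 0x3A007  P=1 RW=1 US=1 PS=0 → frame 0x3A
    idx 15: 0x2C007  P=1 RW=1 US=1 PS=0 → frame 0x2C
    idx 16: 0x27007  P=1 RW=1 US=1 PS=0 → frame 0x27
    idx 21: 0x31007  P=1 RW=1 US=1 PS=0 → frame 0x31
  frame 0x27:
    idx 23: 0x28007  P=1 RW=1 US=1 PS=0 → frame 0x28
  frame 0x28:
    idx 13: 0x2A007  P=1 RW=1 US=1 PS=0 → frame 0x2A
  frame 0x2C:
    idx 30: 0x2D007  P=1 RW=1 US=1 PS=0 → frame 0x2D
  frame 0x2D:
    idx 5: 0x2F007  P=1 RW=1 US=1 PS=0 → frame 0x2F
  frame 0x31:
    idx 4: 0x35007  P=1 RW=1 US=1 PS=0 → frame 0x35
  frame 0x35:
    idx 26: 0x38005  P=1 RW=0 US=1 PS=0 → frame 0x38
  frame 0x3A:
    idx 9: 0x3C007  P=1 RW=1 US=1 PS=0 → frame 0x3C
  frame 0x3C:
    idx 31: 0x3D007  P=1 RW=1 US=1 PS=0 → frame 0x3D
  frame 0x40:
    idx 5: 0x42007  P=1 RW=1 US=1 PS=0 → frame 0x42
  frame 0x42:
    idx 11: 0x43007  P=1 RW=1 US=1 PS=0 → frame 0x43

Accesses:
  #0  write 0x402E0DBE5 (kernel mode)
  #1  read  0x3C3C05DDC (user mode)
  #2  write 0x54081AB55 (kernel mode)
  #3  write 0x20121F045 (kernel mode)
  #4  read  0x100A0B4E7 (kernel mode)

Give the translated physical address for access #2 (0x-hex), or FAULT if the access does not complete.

Walk each access:
#0 VA=0x402E0DBE5 (w,kernel):
  L0 @0x23[16] → 0x27007  P=1,RW=1,US=1,PS=0
  L1 @0x27[23] → 0x28007  P=1,RW=1,US=1,PS=0
  L2 @0x28[13] → 0x2A007  P=1,RW=1,US=1,PS=0
  → PA=0x2ABE5  (3 entries read)
#1 VA=0x3C3C05DDC (r,user):
  L0 @0x23[15] → 0x2C007  P=1,RW=1,US=1,PS=0
  L1 @0x2C[30] → 0x2D007  P=1,RW=1,US=1,PS=0
  L2 @0x2D[5] → 0x2F007  P=1,RW=1,US=1,PS=0
  → PA=0x2FDDC  (3 entries read)
#2 VA=0x54081AB55 (w,kernel):
  L0 @0x23[21] → 0x31007  P=1,RW=1,US=1,PS=0
  L1 @0x31[4] → 0x35007  P=1,RW=1,US=1,PS=0
  L2 @0x35[26] → 0x38005  P=1,RW=0,US=1,PS=0
  ✗ PROTECTION_VIOLATION  [3 reads]
#3 VA=0x20121F045 (w,kernel):
  L0 @0x23[8] → 0x3A007  P=1,RW=1,US=1,PS=0
  L1 @0x3A[9] → 0x3C007  P=1,RW=1,US=1,PS=0
  L2 @0x3C[31] → 0x3D007  P=1,RW=1,US=1,PS=0
  → PA=0x3D045  (3 entries read)
#4 VA=0x100A0B4E7 (r,kernel):
  L0 @0x23[4] → 0x40007  P=1,RW=1,US=1,PS=0
  L1 @0x40[5] → 0x42007  P=1,RW=1,US=1,PS=0
  L2 @0x42[11] → 0x43007  P=1,RW=1,US=1,PS=0
  → PA=0x434E7  (3 entries read)

Access #2 PA: FAULT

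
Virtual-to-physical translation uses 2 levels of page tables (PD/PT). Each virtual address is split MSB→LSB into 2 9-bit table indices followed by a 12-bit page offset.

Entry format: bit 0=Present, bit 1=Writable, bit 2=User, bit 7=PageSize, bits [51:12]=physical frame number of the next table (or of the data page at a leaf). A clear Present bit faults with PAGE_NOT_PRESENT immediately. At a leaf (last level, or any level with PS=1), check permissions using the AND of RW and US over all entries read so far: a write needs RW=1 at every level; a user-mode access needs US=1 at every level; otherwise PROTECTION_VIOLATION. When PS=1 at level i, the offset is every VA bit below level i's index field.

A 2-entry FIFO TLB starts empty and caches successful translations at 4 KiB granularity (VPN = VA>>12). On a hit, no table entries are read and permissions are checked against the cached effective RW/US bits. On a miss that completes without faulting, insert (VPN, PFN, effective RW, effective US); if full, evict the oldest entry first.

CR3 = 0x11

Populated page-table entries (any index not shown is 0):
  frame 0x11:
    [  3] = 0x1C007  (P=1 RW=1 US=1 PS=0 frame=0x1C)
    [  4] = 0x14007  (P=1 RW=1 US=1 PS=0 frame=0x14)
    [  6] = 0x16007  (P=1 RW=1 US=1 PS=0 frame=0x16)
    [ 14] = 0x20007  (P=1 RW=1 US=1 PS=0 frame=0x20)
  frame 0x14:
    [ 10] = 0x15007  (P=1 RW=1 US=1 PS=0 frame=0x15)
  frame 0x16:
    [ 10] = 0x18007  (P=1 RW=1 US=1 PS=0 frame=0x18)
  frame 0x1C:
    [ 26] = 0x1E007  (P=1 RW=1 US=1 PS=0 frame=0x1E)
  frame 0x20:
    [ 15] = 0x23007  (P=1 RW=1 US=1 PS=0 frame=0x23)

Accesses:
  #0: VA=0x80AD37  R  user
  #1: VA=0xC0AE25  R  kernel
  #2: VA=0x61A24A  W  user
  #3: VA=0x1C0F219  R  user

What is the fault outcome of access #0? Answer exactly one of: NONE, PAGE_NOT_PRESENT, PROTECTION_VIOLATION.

Trace:
#0 VA=0x80AD37 (r,user):
  L0 @0x11[4] → 0x14007  P=1,RW=1,US=1,PS=0
  L1 @0x14[10] → 0x15007  P=1,RW=1,US=1,PS=0
  ⇒ phys 0x15D37  [2 reads]
#1 VA=0xC0AE25 (r,kernel):
  L0 @0x11[6] → 0x16007  P=1,RW=1,US=1,PS=0
  L1 @0x16[10] → 0x18007  P=1,RW=1,US=1,PS=0
  ⇒ phys 0x18E25  [2 reads]
#2 VA=0x61A24A (w,user):
  L0 @0x11[3] → 0x1C007  P=1,RW=1,US=1,PS=0
  L1 @0x1C[26] → 0x1E007  P=1,RW=1,US=1,PS=0
  ⇒ phys 0x1E24A  [2 reads]
#3 VA=0x1C0F219 (r,user):
  L0 @0x11[14] → 0x20007  P=1,RW=1,US=1,PS=0
  L1 @0x20[15] → 0x23007  P=1,RW=1,US=1,PS=0
  ⇒ phys 0x23219  [2 reads]

Access #0 fault: NONE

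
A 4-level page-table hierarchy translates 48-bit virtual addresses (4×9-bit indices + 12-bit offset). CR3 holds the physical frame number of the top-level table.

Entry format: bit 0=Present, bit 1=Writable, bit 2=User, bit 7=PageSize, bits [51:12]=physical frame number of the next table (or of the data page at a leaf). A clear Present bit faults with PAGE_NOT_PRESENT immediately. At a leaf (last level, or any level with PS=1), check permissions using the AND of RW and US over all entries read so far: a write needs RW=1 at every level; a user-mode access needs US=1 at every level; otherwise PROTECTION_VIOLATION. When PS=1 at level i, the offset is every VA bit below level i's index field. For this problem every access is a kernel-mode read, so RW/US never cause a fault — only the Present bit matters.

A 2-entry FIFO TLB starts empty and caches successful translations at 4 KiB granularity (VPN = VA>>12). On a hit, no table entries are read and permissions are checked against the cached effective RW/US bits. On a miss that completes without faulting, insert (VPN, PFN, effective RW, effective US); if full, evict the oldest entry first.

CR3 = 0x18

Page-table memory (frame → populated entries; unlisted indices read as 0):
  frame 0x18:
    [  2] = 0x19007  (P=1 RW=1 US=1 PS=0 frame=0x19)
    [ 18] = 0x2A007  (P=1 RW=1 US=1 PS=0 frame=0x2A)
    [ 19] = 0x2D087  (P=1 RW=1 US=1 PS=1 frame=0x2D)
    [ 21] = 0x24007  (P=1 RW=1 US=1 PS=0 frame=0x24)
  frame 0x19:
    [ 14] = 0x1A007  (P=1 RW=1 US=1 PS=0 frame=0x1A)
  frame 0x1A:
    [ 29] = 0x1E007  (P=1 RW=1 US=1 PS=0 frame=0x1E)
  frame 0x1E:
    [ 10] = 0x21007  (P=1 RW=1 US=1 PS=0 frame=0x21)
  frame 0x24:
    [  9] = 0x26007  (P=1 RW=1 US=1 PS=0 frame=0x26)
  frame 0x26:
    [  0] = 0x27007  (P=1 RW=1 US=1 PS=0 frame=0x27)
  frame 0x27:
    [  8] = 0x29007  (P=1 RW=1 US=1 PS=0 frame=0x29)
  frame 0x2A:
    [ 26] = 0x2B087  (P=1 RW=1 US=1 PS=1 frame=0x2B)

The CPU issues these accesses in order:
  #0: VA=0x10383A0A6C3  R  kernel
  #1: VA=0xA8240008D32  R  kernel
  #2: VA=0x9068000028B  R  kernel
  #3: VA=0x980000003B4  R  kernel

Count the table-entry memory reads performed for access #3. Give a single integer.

Per-access translation:
#0 VA=0x10383A0A6C3 (r,kernel):
  L0: frame=0x18 idx=2 entry=0x19007 [P=1 RW=1 US=1 PS=0]
  L1: frame=0x19 idx=14 entry=0x1A007 [P=1 RW=1 US=1 PS=0]
  L2: frame=0x1A idx=29 entry=0x1E007 [P=1 RW=1 US=1 PS=0]
  L3: frame=0x1E idx=10 entry=0x21007 [P=1 RW=1 US=1 PS=0]
  → PA=0x216C3  (4 entries read)
#1 VA=0xA8240008D32 (r,kernel):
  L0: frame=0x18 idx=21 entry=0x24007 [P=1 RW=1 US=1 PS=0]
  L1: frame=0x24 idx=9 entry=0x26007 [P=1 RW=1 US=1 PS=0]
  L2: frame=0x26 idx=0 entry=0x27007 [P=1 RW=1 US=1 PS=0]
  L3: frame=0x27 idx=8 entry=0x29007 [P=1 RW=1 US=1 PS=0]
  → PA=0x29D32  (4 entries read)
#2 VA=0x9068000028B (r,kernel):
  L0: frame=0x18 idx=18 entry=0x2A007 [P=1 RW=1 US=1 PS=0]
  L1: frame=0x2A idx=26 entry=0x2B087 [P=1 RW=1 US=1 PS=1]
  → PA=0x2B28B (huge @L1)  (2 entries read)
#3 VA=0x980000003B4 (r,kernel):
  L0: frame=0x18 idx=19 entry=0x2D087 [P=1 RW=1 US=1 PS=1]
  → PA=0x2D3B4 (huge @L0)  (1 entries read)

Entries read for #3: 1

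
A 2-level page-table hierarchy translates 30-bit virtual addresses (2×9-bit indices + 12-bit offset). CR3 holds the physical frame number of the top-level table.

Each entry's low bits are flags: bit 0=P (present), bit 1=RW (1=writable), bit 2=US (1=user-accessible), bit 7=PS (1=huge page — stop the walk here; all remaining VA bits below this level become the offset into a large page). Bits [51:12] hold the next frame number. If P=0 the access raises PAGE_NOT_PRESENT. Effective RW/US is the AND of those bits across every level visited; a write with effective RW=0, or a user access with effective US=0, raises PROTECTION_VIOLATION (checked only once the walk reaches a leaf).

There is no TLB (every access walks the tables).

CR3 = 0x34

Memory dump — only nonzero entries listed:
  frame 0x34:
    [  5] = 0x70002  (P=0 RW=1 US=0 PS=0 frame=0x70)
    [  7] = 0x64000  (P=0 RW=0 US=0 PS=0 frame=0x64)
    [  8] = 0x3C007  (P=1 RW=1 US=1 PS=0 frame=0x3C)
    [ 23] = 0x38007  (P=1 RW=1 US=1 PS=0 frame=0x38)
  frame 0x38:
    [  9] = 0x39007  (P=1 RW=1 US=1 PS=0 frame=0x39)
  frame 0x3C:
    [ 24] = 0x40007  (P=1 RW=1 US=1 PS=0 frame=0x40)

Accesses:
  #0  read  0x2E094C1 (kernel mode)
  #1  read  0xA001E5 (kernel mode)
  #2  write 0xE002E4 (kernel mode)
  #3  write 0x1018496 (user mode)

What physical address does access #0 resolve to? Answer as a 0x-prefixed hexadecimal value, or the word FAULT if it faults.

Walk each access:
#0 VA=0x2E094C1 (r,kernel):
  L0 @0x34[23] → 0x38007  P=1,RW=1,US=1,PS=0
  L1 @0x38[9] → 0x39007  P=1,RW=1,US=1,PS=0
  → PA=0x394C1  (2 entries read)
#1 VA=0xA001E5 (r,kernel):
  L0 @0x34[5] → 0x70002  P=0,RW=1,US=0,PS=0
  → PAGE_NOT_PRESENT  (1 entries read)
#2 VA=0xE002E4 (w,kernel):
  L0 @0x34[7] → 0x64000  P=0,RW=0,US=0,PS=0
  → PAGE_NOT_PRESENT  (1 entries read)
#3 VA=0x1018496 (w,user):
  L0 @0x34[8] → 0x3C007  P=1,RW=1,US=1,PS=0
  L1 @0x3C[24] → 0x40007  P=1,RW=1,US=1,PS=0
  → PA=0x40496  (2 entries read)

Access #0 PA: 0x394C1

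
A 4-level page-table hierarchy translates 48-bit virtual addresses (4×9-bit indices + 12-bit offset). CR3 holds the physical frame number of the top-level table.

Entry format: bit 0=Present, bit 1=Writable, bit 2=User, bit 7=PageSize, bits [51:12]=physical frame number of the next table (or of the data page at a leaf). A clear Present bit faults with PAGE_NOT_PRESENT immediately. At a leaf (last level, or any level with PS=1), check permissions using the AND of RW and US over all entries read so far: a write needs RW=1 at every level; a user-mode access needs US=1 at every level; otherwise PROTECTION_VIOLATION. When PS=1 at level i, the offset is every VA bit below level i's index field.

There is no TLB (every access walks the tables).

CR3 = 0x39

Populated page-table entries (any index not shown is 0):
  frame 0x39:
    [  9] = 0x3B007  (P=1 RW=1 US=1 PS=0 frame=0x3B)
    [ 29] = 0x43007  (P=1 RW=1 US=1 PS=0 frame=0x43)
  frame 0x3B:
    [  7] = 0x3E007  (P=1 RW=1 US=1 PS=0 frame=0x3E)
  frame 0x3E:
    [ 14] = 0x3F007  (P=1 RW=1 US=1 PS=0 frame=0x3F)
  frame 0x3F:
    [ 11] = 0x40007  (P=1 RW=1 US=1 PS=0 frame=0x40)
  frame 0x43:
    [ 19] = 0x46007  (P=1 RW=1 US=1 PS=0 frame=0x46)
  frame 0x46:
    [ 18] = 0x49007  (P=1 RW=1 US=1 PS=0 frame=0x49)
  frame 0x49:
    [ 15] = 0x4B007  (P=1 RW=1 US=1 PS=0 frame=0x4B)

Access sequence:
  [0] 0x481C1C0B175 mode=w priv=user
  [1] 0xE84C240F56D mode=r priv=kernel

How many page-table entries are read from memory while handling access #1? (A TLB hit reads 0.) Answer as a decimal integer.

Per-access translation:
#0 VA=0x481C1C0B175 (w,user):
  L0 @0x39[9] → 0x3B007  P=1,RW=1,US=1,PS=0
  L1 @0x3B[7] → 0x3E007  P=1,RW=1,US=1,PS=0
  L2 @0x3E[14] → 0x3F007  P=1,RW=1,US=1,PS=0
  L3 @0x3F[11] → 0x40007  P=1,RW=1,US=1,PS=0
  ✓ 0x40175  — 4 lookups
#1 VA=0xE84C240F56D (r,kernel):
  L0 @0x39[29] → 0x43007  P=1,RW=1,US=1,PS=0
  L1 @0x43[19] → 0x46007  P=1,RW=1,US=1,PS=0
  L2 @0x46[18] → 0x49007  P=1,RW=1,US=1,PS=0
  L3 @0x49[15] → 0x4B007  P=1,RW=1,US=1,PS=0
  ✓ 0x4B56D  — 4 lookups

Entries read for #1: 4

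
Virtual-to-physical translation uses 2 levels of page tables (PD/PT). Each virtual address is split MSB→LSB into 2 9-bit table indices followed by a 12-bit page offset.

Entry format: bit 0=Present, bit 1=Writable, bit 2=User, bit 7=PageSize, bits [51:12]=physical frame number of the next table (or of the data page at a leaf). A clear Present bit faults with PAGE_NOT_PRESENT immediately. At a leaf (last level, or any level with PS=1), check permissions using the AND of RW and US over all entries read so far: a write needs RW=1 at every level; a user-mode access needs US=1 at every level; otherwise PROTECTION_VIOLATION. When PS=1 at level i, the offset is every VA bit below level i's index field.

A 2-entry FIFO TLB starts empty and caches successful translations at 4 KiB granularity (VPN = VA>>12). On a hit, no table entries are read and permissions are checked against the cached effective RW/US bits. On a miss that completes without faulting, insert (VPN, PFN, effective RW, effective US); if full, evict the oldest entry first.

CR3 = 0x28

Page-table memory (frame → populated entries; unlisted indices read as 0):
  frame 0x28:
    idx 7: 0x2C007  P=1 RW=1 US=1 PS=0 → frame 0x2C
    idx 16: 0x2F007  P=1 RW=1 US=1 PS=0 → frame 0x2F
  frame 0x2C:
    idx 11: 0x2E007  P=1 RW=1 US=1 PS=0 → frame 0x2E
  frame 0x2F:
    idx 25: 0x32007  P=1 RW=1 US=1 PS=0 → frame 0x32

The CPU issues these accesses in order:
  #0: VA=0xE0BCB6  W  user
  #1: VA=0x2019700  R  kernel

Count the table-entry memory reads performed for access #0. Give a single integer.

Per-access translation:
#0 VA=0xE0BCB6 (w,user):
  lvl0: tbl 0x28, slot 7 ⇒ 0x2C007 (P1/RW1/US1/PS0)
  lvl1: tbl 0x2C, slot 11 ⇒ 0x2E007 (P1/RW1/US1/PS0)
  ✓ 0x2ECB6  — 2 lookups
#1 VA=0x2019700 (r,kernel):
  lvl0: tbl 0x28, slot 16 ⇒ 0x2F007 (P1/RW1/US1/PS0)
  lvl1: tbl 0x2F, slot 25 ⇒ 0x32007 (P1/RW1/US1/PS0)
  ✓ 0x32700  — 2 lookups

Entries read for #0: 2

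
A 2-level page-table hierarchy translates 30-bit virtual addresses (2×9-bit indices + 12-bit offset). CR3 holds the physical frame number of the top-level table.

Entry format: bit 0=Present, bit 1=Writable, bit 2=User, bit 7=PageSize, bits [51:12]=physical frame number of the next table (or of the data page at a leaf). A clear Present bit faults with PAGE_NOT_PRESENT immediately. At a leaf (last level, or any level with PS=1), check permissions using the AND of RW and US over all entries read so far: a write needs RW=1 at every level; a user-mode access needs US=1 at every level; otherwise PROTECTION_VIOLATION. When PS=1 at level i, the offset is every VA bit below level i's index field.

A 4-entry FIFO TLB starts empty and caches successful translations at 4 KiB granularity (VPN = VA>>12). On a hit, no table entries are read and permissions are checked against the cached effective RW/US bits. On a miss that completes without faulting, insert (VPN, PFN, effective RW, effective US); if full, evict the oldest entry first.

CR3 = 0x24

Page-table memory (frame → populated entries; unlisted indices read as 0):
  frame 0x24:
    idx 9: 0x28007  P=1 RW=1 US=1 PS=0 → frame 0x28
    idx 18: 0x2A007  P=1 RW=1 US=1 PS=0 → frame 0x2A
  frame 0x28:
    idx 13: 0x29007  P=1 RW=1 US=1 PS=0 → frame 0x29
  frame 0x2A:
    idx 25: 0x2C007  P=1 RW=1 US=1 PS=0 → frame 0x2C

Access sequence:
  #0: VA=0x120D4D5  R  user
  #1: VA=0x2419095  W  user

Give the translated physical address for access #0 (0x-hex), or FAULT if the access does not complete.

Per-access translation:
#0 VA=0x120D4D5 (r,user):
  L0: frame=0x24 idx=9 entry=0x28007 [P=1 RW=1 US=1 PS=0]
  L1: frame=0x28 idx=13 entry=0x29007 [P=1 RW=1 US=1 PS=0]
  → PA=0x294D5  (2 entries read)
#1 VA=0x2419095 (w,user):
  L0: frame=0x24 idx=18 entry=0x2A007 [P=1 RW=1 US=1 PS=0]
  L1: frame=0x2A idx=25 entry=0x2C007 [P=1 RW=1 US=1 PS=0]
  → PA=0x2C095  (2 entries read)

Access #0 PA: 0x294D5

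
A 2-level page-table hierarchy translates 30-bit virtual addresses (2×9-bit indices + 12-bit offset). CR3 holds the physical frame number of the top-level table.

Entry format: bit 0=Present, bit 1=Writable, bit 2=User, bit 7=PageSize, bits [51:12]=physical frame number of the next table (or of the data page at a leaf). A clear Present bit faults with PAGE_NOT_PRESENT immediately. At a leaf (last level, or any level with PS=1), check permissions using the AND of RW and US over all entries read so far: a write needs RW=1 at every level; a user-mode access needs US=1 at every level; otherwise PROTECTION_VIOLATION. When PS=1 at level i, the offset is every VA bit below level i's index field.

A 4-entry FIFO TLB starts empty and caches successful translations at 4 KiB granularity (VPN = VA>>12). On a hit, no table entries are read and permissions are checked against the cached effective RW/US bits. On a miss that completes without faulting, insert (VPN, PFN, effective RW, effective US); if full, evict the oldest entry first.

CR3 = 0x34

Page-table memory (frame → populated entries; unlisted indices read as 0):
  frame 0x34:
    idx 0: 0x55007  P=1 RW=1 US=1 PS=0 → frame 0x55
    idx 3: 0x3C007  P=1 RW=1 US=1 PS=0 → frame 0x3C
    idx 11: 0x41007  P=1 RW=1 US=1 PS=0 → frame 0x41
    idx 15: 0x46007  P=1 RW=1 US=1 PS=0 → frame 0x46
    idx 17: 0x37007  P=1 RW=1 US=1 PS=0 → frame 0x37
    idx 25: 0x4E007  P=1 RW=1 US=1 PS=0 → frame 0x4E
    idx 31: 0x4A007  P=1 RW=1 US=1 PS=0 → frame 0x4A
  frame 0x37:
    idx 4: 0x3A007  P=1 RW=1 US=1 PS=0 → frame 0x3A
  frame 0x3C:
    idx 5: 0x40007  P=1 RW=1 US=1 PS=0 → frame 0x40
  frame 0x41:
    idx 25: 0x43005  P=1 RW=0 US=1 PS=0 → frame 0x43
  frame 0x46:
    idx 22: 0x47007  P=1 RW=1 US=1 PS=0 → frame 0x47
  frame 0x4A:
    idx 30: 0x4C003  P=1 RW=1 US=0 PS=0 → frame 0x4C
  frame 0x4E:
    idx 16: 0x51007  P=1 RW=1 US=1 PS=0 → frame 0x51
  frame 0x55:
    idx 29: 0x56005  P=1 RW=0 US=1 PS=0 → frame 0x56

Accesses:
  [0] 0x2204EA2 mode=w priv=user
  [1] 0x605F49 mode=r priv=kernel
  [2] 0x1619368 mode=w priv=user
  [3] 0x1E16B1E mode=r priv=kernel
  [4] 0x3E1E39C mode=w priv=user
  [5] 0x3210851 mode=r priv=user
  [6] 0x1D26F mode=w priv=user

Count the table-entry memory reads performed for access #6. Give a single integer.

Trace:
#0 VA=0x2204EA2 (w,user):
  [0] read 0x34 idx=17: raw=0x37007 flags P=1 W=1 U=1 S=0
  [1] read 0x37 idx=4: raw=0x3A007 flags P=1 W=1 U=1 S=0
  ✓ 0x3AEA2  — 2 lookups
#1 VA=0x605F49 (r,kernel):
  [0] read 0x34 idx=3: raw=0x3C007 flags P=1 W=1 U=1 S=0
  [1] read 0x3C idx=5: raw=0x40007 flags P=1 W=1 U=1 S=0
  ✓ 0x40F49  — 2 lookups
#2 VA=0x1619368 (w,user):
  [0] read 0x34 idx=11: raw=0x41007 flags P=1 W=1 U=1 S=0
  [1] read 0x41 idx=25: raw=0x43005 flags P=1 W=0 U=1 S=0
  ⇒ fault: PROTECTION_VIOLATION  — 2 lookups
#3 VA=0x1E16B1E (r,kernel):
  [0] read 0x34 idx=15: raw=0x46007 flags P=1 W=1 U=1 S=0
  [1] read 0x46 idx=22: raw=0x47007 flags P=1 W=1 U=1 S=0
  ✓ 0x47B1E  — 2 lookups
#4 VA=0x3E1E39C (w,user):
  [0] read 0x34 idx=31: raw=0x4A007 flags P=1 W=1 U=1 S=0
  [1] read 0x4A idx=30: raw=0x4C003 flags P=1 W=1 U=0 S=0
  ⇒ fault: PROTECTION_VIOLATION  — 2 lookups
#5 VA=0x3210851 (r,user):
  [0] read 0x34 idx=25: raw=0x4E007 flags P=1 W=1 U=1 S=0
  [1] read 0x4E idx=16: raw=0x51007 flags P=1 W=1 U=1 S=0
  ✓ 0x51851  — 2 lookups
#6 VA=0x1D26F (w,user):
  [0] read 0x34 idx=0: raw=0x55007 flags P=1 W=1 U=1 S=0
  [1] read 0x55 idx=29: raw=0x56005 flags P=1 W=0 U=1 S=0
  ⇒ fault: PROTECTION_VIOLATION  — 2 lookups

Entries read for #6: 2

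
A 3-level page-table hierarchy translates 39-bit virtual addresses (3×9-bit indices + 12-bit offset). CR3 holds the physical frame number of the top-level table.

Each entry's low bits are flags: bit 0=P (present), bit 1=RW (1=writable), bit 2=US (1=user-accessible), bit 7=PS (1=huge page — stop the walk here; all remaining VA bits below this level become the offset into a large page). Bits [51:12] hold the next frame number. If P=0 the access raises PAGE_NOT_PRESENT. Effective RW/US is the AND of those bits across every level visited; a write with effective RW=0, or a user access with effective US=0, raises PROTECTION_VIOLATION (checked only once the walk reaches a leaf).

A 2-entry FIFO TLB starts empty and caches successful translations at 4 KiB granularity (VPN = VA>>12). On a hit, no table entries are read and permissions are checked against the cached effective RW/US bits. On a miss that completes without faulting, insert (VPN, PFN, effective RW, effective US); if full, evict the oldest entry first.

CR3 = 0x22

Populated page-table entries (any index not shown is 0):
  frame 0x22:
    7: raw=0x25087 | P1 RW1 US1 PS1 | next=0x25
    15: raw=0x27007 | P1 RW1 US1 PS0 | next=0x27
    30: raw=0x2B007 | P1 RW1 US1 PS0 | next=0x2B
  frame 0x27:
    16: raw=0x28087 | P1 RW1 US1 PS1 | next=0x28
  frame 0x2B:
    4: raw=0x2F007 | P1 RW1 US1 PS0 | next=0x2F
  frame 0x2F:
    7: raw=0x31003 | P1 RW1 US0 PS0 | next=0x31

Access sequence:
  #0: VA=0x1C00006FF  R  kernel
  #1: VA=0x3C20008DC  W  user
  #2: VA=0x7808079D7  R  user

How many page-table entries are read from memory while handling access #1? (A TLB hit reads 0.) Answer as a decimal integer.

Trace:
#0 VA=0x1C00006FF (r,kernel):
  L0: frame=0x22 idx=7 entry=0x25087 [P=1 RW=1 US=1 PS=1]
  ⇒ phys 0x256FF (huge @L0)  [1 reads]
#1 VA=0x3C20008DC (w,user):
  L0: frame=0x22 idx=15 entry=0x27007 [P=1 RW=1 US=1 PS=0]
  L1: frame=0x27 idx=16 entry=0x28087 [P=1 RW=1 US=1 PS=1]
  ⇒ phys 0x288DC (huge @L1)  [2 reads]
#2 VA=0x7808079D7 (r,user):
  L0: frame=0x22 idx=30 entry=0x2B007 [P=1 RW=1 US=1 PS=0]
  L1: frame=0x2B idx=4 entry=0x2F007 [P=1 RW=1 US=1 PS=0]
  L2: frame=0x2F idx=7 entry=0x31003 [P=1 RW=1 US=0 PS=0]
  → PROTECTION_VIOLATION  (3 entries read)

Entries read for #1: 2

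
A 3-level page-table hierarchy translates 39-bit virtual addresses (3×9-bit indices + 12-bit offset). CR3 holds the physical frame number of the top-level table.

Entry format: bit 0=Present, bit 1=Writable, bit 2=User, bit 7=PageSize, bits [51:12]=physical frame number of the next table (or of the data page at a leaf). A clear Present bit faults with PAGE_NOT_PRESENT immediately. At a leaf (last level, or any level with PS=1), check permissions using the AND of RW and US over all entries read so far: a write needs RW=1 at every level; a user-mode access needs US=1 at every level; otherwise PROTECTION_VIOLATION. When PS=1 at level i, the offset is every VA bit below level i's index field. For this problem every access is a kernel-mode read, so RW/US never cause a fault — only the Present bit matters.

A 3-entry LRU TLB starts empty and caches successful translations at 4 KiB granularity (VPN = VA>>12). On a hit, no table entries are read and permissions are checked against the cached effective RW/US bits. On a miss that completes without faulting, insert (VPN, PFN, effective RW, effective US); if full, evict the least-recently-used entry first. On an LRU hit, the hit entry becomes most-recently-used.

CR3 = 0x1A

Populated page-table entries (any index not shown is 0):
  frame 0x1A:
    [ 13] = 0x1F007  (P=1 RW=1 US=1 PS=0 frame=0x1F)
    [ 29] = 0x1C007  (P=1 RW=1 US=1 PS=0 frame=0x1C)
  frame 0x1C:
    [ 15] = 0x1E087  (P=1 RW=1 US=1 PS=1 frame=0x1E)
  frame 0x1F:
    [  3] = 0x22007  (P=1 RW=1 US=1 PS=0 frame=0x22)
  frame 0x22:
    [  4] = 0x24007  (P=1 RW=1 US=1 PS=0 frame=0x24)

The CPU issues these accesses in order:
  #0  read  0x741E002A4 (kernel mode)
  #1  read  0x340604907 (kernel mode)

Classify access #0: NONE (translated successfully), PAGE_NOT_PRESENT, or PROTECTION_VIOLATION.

Per-access translation:
#0 VA=0x741E002A4 (r,kernel):
  L0: frame=0x1A idx=29 entry=0x1C007 [P=1 RW=1 US=1 PS=0]
  L1: frame=0x1C idx=15 entry=0x1E087 [P=1 RW=1 US=1 PS=1]
  ✓ 0x1E2A4 (huge @L1)  — 2 lookups
#1 VA=0x340604907 (r,kernel):
  L0: frame=0x1A idx=13 entry=0x1F007 [P=1 RW=1 US=1 PS=0]
  L1: frame=0x1F idx=3 entry=0x22007 [P=1 RW=1 US=1 PS=0]
  L2: frame=0x22 idx=4 entry=0x24007 [P=1 RW=1 US=1 PS=0]
  ✓ 0x24907  — 3 lookups

Access #0 fault: NONE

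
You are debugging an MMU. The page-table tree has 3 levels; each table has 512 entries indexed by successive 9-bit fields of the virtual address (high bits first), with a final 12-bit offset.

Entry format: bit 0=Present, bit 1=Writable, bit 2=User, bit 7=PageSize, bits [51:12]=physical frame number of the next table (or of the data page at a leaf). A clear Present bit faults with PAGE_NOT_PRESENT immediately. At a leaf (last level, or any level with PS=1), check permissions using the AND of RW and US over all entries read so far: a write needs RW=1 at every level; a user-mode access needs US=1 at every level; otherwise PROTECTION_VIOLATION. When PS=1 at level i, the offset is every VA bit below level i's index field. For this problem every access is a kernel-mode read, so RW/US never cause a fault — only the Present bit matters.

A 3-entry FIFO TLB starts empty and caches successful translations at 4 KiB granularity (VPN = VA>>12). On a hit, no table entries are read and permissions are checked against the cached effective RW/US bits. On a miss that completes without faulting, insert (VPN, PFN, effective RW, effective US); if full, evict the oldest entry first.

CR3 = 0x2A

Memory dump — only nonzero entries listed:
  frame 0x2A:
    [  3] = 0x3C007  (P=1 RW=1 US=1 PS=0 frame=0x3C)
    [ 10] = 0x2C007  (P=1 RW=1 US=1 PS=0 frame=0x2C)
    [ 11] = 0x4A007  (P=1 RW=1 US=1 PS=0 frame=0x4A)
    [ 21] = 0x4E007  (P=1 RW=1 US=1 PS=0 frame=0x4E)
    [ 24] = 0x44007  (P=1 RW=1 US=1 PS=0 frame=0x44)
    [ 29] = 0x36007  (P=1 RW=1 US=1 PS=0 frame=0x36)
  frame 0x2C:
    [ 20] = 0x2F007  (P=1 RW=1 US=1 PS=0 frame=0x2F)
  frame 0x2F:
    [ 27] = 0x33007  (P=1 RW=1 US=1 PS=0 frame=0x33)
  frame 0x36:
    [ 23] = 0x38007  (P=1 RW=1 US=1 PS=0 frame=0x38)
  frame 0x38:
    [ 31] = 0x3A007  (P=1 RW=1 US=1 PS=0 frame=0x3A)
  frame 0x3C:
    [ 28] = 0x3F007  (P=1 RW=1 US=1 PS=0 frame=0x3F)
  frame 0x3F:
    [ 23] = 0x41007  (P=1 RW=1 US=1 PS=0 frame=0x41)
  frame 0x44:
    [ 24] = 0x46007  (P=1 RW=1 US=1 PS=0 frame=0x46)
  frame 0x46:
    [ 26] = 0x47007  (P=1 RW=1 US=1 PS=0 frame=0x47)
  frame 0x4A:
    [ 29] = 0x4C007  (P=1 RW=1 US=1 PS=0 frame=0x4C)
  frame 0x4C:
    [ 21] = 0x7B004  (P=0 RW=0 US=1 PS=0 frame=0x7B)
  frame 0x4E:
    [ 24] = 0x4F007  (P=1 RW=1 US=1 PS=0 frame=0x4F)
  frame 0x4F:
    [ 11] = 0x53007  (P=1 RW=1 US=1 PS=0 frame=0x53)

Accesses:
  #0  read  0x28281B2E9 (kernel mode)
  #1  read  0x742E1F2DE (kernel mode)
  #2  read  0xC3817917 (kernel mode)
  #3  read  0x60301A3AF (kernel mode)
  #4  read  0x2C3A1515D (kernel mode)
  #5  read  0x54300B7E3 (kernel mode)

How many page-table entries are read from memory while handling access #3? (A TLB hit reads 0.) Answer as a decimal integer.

Per-access translation:
#0 VA=0x28281B2E9 (r,kernel):
  lvl0: tbl 0x2A, slot 10 ⇒ 0x2C007 (P1/RW1/US1/PS0)
  lvl1: tbl 0x2C, slot 20 ⇒ 0x2F007 (P1/RW1/US1/PS0)
  lvl2: tbl 0x2F, slot 27 ⇒ 0x33007 (P1/RW1/US1/PS0)
  ⇒ phys 0x332E9  [3 reads]
#1 VA=0x742E1F2DE (r,kernel):
  lvl0: tbl 0x2A, slot 29 ⇒ 0x36007 (P1/RW1/US1/PS0)
  lvl1: tbl 0x36, slot 23 ⇒ 0x38007 (P1/RW1/US1/PS0)
  lvl2: tbl 0x38, slot 31 ⇒ 0x3A007 (P1/RW1/US1/PS0)
  ⇒ phys 0x3A2DE  [3 reads]
#2 VA=0xC3817917 (r,kernel):
  lvl0: tbl 0x2A, slot 3 ⇒ 0x3C007 (P1/RW1/US1/PS0)
  lvl1: tbl 0x3C, slot 28 ⇒ 0x3F007 (P1/RW1/US1/PS0)
  lvl2: tbl 0x3F, slot 23 ⇒ 0x41007 (P1/RW1/US1/PS0)
  ⇒ phys 0x41917  [3 reads]
#3 VA=0x60301A3AF (r,kernel):
  lvl0: tbl 0x2A, slot 24 ⇒ 0x44007 (P1/RW1/US1/PS0)
  lvl1: tbl 0x44, slot 24 ⇒ 0x46007 (P1/RW1/US1/PS0)
  lvl2: tbl 0x46, slot 26 ⇒ 0x47007 (P1/RW1/US1/PS0)
  ⇒ phys 0x473AF  [3 reads]
#4 VA=0x2C3A1515D (r,kernel):
  lvl0: tbl 0x2A, slot 11 ⇒ 0x4A007 (P1/RW1/US1/PS0)
  lvl1: tbl 0x4A, slot 29 ⇒ 0x4C007 (P1/RW1/US1/PS0)
  lvl2: tbl 0x4C, slot 21 ⇒ 0x7B004 (P0/RW0/US1/PS0)
  → PAGE_NOT_PRESENT  (3 entries read)
#5 VA=0x54300B7E3 (r,kernel):
  lvl0: tbl 0x2A, slot 21 ⇒ 0x4E007 (P1/RW1/US1/PS0)
  lvl1: tbl 0x4E, slot 24 ⇒ 0x4F007 (P1/RW1/US1/PS0)
  lvl2: tbl 0x4F, slot 11 ⇒ 0x53007 (P1/RW1/US1/PS0)
  ⇒ phys 0x537E3  [3 reads]

Entries read for #3: 3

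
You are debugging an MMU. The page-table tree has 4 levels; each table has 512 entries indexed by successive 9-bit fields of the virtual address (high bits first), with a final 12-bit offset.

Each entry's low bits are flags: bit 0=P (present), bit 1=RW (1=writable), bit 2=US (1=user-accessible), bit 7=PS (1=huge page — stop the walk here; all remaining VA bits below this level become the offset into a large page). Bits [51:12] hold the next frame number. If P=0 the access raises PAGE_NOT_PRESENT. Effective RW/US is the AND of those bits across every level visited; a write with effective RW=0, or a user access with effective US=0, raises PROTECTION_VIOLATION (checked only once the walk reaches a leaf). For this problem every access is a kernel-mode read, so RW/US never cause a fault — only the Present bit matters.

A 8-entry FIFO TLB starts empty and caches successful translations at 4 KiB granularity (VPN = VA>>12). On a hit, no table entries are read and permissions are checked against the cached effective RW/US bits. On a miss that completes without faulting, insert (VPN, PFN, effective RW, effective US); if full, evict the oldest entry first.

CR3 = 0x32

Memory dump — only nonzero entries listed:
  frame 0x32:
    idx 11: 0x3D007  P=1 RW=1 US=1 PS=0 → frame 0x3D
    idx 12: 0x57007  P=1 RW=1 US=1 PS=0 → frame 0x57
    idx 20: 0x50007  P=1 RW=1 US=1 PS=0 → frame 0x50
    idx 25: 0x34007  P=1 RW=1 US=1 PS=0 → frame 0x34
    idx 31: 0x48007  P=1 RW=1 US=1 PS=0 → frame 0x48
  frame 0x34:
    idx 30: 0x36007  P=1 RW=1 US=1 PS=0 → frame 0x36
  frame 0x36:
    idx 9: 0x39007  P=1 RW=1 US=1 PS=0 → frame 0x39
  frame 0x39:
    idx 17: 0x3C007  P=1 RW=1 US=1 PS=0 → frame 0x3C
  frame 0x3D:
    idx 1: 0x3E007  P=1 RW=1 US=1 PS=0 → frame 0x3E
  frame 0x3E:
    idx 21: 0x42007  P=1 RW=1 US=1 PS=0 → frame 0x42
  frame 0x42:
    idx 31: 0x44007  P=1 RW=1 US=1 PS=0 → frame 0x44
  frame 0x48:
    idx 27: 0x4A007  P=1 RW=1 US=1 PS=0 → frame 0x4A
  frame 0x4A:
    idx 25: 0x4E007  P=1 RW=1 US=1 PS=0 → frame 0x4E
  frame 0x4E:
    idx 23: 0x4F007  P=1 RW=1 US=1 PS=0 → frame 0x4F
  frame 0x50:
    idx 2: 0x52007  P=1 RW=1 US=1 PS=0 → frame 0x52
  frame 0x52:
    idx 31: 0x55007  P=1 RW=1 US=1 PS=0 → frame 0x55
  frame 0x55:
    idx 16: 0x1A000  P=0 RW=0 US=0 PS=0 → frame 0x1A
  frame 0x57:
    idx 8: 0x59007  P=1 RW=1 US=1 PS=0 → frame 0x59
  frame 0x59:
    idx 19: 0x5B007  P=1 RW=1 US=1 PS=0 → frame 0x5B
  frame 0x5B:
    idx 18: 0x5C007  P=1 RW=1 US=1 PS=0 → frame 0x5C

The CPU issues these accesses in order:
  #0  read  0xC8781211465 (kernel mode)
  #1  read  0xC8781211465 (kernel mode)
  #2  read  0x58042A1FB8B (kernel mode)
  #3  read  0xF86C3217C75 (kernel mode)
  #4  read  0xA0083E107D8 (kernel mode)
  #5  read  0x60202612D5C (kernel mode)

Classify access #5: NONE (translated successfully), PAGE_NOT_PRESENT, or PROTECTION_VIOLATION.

Per-access translation:
#0 VA=0xC8781211465 (r,kernel):
  L0 @0x32[25] → 0x34007  P=1,RW=1,US=1,PS=0
  L1 @0x34[30] → 0x36007  P=1,RW=1,US=1,PS=0
  L2 @0x36[9] → 0x39007  P=1,RW=1,US=1,PS=0
  L3 @0x39[17] → 0x3C007  P=1,RW=1,US=1,PS=0
  ⇒ phys 0x3C465  [4 reads]
#1 VA=0xC8781211465 (r,kernel):
  TLB hit vpn=0xC8781211 → PA=0x3C465
#2 VA=0x58042A1FB8B (r,kernel):
  L0 @0x32[11] → 0x3D007  P=1,RW=1,US=1,PS=0
  L1 @0x3D[1] → 0x3E007  P=1,RW=1,US=1,PS=0
  L2 @0x3E[21] → 0x42007  P=1,RW=1,US=1,PS=0
  L3 @0x42[31] → 0x44007  P=1,RW=1,US=1,PS=0
  ⇒ phys 0x44B8B  [4 reads]
#3 VA=0xF86C3217C75 (r,kernel):
  L0 @0x32[31] → 0x48007  P=1,RW=1,US=1,PS=0
  L1 @0x48[27] → 0x4A007  P=1,RW=1,US=1,PS=0
  L2 @0x4A[25] → 0x4E007  P=1,RW=1,US=1,PS=0
  L3 @0x4E[23] → 0x4F007  P=1,RW=1,US=1,PS=0
  ⇒ phys 0x4FC75  [4 reads]
#4 VA=0xA0083E107D8 (r,kernel):
  L0 @0x32[20] → 0x50007  P=1,RW=1,US=1,PS=0
  L1 @0x50[2] → 0x52007  P=1,RW=1,US=1,PS=0
  L2 @0x52[31] → 0x55007  P=1,RW=1,US=1,PS=0
  L3 @0x55[16] → 0x1A000  P=0,RW=0,US=0,PS=0
  ✗ PAGE_NOT_PRESENT  [4 reads]
#5 VA=0x60202612D5C (r,kernel):
  L0 @0x32[12] → 0x57007  P=1,RW=1,US=1,PS=0
  L1 @0x57[8] → 0x59007  P=1,RW=1,US=1,PS=0
  L2 @0x59[19] → 0x5B007  P=1,RW=1,US=1,PS=0
  L3 @0x5B[18] → 0x5C007  P=1,RW=1,US=1,PS=0
  ⇒ phys 0x5CD5C  [4 reads]

Access #5 fault: NONE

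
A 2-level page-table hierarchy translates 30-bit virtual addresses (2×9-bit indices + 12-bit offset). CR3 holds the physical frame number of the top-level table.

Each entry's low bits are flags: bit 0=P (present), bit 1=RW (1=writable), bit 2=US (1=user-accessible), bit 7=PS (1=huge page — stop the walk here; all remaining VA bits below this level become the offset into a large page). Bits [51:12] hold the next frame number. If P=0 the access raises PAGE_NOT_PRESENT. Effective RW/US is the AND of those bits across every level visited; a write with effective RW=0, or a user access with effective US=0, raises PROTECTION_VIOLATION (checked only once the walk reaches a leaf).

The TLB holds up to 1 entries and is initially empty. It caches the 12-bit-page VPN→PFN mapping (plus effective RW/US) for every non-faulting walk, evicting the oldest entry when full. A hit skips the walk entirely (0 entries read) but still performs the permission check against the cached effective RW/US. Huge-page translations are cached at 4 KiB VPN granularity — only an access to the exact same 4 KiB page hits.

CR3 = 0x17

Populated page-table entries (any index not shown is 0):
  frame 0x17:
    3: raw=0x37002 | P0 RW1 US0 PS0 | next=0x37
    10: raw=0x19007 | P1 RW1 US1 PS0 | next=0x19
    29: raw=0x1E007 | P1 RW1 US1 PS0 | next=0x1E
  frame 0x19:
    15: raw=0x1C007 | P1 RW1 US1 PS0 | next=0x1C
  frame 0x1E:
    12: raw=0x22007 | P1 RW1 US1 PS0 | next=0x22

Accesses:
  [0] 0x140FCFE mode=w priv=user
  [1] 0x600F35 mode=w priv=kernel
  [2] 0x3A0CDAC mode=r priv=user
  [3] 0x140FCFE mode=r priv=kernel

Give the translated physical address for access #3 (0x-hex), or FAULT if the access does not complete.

Per-access translation:
#0 VA=0x140FCFE (w,user):
  lvl0: tbl 0x17, slot 10 ⇒ 0x19007 (P1/RW1/US1/PS0)
  lvl1: tbl 0x19, slot 15 ⇒ 0x1C007 (P1/RW1/US1/PS0)
  ⇒ phys 0x1CCFE  [2 reads]
#1 VA=0x600F35 (w,kernel):
  lvl0: tbl 0x17, slot 3 ⇒ 0x37002 (P0/RW1/US0/PS0)
  → PAGE_NOT_PRESENT  (1 entries read)
#2 VA=0x3A0CDAC (r,user):
  lvl0: tbl 0x17, slot 29 ⇒ 0x1E007 (P1/RW1/US1/PS0)
  lvl1: tbl 0x1E, slot 12 ⇒ 0x22007 (P1/RW1/US1/PS0)
  ⇒ phys 0x22DAC  [2 reads]
#3 VA=0x140FCFE (r,kernel):
  lvl0: tbl 0x17, slot 10 ⇒ 0x19007 (P1/RW1/US1/PS0)
  lvl1: tbl 0x19, slot 15 ⇒ 0x1C007 (P1/RW1/US1/PS0)
  ⇒ phys 0x1CCFE  [2 reads]

Access #3 PA: 0x1CCFE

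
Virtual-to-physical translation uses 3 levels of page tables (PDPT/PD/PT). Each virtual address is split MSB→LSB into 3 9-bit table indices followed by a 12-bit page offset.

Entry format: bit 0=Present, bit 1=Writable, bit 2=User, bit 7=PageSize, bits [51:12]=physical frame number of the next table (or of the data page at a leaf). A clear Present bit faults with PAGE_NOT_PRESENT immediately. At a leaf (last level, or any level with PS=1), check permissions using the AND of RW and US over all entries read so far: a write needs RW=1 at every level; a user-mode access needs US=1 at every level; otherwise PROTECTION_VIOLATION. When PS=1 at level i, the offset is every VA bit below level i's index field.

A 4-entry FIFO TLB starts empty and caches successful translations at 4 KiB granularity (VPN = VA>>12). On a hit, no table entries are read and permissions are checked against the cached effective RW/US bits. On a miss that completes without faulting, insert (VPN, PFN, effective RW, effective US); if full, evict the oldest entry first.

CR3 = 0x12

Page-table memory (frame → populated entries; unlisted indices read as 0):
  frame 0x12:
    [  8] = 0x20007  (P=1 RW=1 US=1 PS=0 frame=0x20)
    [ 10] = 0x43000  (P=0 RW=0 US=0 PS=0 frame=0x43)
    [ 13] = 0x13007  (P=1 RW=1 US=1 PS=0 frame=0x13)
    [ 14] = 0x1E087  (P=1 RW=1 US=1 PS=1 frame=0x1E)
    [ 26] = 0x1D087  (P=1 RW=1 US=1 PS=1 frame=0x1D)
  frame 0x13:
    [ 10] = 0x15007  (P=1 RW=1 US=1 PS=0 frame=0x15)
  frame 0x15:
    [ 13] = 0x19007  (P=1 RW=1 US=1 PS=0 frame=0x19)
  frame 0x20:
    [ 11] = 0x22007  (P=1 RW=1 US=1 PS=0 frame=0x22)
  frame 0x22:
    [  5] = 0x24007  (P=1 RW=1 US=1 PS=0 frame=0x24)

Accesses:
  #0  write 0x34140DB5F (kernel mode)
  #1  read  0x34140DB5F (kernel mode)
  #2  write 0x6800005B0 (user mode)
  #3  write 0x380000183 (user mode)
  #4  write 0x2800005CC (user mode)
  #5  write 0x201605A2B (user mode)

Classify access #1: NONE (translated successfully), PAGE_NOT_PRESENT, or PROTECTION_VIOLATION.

Per-access translation:
#0 VA=0x34140DB5F (w,kernel):
  [0] read 0x12 idx=13: raw=0x13007 flags P=1 W=1 U=1 S=0
  [1] read 0x13 idx=10: raw=0x15007 flags P=1 W=1 U=1 S=0
  [2] read 0x15 idx=13: raw=0x19007 flags P=1 W=1 U=1 S=0
  ✓ 0x19B5F  — 3 lookups
#1 VA=0x34140DB5F (r,kernel):
  TLB hit vpn=0x34140D → PA=0x19B5F
#2 VA=0x6800005B0 (w,user):
  [0] read 0x12 idx=26: raw=0x1D087 flags P=1 W=1 U=1 S=1
  ✓ 0x1D5B0 (huge @L0)  — 1 lookups
#3 VA=0x380000183 (w,user):
  [0] read 0x12 idx=14: raw=0x1E087 flags P=1 W=1 U=1 S=1
  ✓ 0x1E183 (huge @L0)  — 1 lookups
#4 VA=0x2800005CC (w,user):
  [0] read 0x12 idx=10: raw=0x43000 flags P=0 W=0 U=0 S=0
  → PAGE_NOT_PRESENT  (1 entries read)
#5 VA=0x201605A2B (w,user):
  [0] read 0x12 idx=8: raw=0x20007 flags P=1 W=1 U=1 S=0
  [1] read 0x20 idx=11: raw=0x22007 flags P=1 W=1 U=1 S=0
  [2] read 0x22 idx=5: raw=0x24007 flags P=1 W=1 U=1 S=0
  ✓ 0x24A2B  — 3 lookups

Access #1 fault: NONE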